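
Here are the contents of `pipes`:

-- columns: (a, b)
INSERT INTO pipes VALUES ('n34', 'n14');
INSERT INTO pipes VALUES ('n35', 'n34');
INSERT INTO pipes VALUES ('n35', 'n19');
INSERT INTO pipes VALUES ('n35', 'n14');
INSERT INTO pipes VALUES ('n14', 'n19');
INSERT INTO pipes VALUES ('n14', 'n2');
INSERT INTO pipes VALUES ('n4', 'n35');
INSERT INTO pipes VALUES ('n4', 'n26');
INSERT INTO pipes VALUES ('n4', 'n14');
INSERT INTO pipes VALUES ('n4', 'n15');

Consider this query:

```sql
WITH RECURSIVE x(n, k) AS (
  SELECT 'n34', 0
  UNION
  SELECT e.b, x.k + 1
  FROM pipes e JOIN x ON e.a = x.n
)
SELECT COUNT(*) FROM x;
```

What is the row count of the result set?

4

Base: (n34, k=0).
Iteration 1: edges from {n34} -> (n14, k=1).
Iteration 2: edges from {n14} -> (n19, k=2), (n2, k=2).
Iteration 3: no outgoing edges from {n19,n2}; recursion stops.
Total rows emitted: 4.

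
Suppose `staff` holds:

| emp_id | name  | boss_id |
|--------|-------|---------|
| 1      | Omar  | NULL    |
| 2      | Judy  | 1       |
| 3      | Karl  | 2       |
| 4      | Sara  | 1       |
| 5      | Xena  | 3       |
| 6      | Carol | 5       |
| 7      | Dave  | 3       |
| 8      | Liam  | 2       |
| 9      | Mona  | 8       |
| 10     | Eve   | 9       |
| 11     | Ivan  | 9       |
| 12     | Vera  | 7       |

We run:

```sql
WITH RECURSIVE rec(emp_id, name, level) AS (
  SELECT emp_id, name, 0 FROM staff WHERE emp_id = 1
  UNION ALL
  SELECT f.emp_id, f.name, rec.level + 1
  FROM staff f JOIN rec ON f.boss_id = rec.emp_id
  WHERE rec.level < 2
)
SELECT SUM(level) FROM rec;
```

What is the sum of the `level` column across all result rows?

Base: emp_id=1 (Omar) at level 0.
Iteration 1: rows with boss_id in {1} -> Judy (id 2, level 1), Sara (id 4, level 1).
Iteration 2: rows with boss_id in {2,4} -> Karl (id 3, level 2), Liam (id 8, level 2).
Iteration 3: level < 2 fails for all current rows; recursion stops.
SUM(level) = 0 + 1 + 1 + 2 + 2 = 6.

6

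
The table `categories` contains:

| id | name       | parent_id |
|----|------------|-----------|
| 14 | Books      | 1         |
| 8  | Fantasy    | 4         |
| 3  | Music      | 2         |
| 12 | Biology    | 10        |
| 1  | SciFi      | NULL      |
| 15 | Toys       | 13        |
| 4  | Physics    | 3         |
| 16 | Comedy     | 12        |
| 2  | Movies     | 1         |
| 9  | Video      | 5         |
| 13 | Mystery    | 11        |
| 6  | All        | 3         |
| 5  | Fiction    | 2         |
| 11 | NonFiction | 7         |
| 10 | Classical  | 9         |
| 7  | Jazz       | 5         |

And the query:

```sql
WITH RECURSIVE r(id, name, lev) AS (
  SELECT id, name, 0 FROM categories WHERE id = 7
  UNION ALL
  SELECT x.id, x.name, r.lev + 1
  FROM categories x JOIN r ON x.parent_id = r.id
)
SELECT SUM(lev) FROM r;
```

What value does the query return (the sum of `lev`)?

Base: id=7 (Jazz) at lev 0.
Iteration 1: rows with parent_id in {7} -> NonFiction (id 11, lev 1).
Iteration 2: rows with parent_id in {11} -> Mystery (id 13, lev 2).
Iteration 3: rows with parent_id in {13} -> Toys (id 15, lev 3).
Iteration 4: no rows with parent_id in {15}; recursion stops.
SUM(lev) = 0 + 1 + 2 + 3 = 6.

6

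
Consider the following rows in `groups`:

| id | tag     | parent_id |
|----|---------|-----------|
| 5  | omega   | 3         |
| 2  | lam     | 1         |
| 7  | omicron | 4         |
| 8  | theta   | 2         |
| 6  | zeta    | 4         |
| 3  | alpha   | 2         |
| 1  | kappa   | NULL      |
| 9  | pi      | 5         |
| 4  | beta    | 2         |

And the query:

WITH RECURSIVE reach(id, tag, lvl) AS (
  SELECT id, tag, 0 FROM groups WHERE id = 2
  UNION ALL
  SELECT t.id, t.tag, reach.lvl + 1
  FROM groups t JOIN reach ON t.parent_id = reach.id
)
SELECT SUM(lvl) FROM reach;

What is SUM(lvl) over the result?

Base: id=2 (lam) at lvl 0.
Iteration 1: rows with parent_id in {2} -> alpha (id 3, lvl 1), beta (id 4, lvl 1), theta (id 8, lvl 1).
Iteration 2: rows with parent_id in {3,4,8} -> omega (id 5, lvl 2), zeta (id 6, lvl 2), omicron (id 7, lvl 2).
Iteration 3: rows with parent_id in {5,6,7} -> pi (id 9, lvl 3).
Iteration 4: no rows with parent_id in {9}; recursion stops.
SUM(lvl) = 0 + 1 + 1 + 1 + 2 + 2 + 2 + 3 = 12.

12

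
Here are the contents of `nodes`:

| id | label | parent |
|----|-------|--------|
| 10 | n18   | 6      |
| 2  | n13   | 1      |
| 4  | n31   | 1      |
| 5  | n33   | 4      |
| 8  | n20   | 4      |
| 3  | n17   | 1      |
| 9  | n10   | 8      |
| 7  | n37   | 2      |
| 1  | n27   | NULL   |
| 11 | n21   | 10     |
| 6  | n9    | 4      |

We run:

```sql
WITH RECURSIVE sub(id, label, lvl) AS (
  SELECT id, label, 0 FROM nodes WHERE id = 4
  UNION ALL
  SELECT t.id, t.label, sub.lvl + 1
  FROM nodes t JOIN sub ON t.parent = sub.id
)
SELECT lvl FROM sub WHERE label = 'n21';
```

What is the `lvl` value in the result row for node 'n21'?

Base: id=4 (n31) at lvl 0.
Iteration 1: rows with parent in {4} -> n33 (id 5, lvl 1), n9 (id 6, lvl 1), n20 (id 8, lvl 1).
Iteration 2: rows with parent in {5,6,8} -> n10 (id 9, lvl 2), n18 (id 10, lvl 2).
Iteration 3: rows with parent in {9,10} -> n21 (id 11, lvl 3).
Iteration 4: no rows with parent in {11}; recursion stops.

3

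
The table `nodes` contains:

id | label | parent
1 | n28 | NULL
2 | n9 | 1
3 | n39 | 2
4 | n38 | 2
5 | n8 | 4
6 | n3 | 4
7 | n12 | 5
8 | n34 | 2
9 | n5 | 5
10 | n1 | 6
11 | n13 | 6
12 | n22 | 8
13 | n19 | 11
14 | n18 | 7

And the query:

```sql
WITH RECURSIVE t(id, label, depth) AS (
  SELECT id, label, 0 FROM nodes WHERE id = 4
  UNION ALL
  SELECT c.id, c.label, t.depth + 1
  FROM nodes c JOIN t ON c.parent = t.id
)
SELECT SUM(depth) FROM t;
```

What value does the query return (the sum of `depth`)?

16

Base: id=4 (n38) at depth 0.
Iteration 1: rows with parent in {4} -> n8 (id 5, depth 1), n3 (id 6, depth 1).
Iteration 2: rows with parent in {5,6} -> n12 (id 7, depth 2), n5 (id 9, depth 2), n1 (id 10, depth 2), n13 (id 11, depth 2).
Iteration 3: rows with parent in {7,9,10,11} -> n19 (id 13, depth 3), n18 (id 14, depth 3).
Iteration 4: no rows with parent in {13,14}; recursion stops.
SUM(depth) = 0 + 1 + 1 + 2 + 2 + 2 + 2 + 3 + 3 = 16.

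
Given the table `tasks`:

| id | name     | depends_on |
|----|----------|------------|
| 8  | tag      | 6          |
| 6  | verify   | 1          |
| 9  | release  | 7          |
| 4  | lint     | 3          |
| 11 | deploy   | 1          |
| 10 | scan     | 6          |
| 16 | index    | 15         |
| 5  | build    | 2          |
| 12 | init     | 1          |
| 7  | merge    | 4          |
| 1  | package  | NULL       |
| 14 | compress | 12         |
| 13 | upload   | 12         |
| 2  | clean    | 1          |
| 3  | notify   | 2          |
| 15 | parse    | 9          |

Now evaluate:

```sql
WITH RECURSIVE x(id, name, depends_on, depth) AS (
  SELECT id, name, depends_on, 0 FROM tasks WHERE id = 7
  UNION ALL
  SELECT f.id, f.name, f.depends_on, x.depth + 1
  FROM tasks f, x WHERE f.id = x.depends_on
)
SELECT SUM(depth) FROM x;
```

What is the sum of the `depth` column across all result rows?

Base: id=7 (merge), depends_on=4, depth 0.
Iteration 1: join on id=4 -> lint (id 4, depends_on=3, depth 1).
Iteration 2: join on id=3 -> notify (id 3, depends_on=2, depth 2).
Iteration 3: join on id=2 -> clean (id 2, depends_on=1, depth 3).
Iteration 4: join on id=1 -> package (id 1, depends_on=NULL, depth 4).
Iteration 5: depends_on is NULL; no match; recursion stops.
SUM(depth) = 0 + 1 + 2 + 3 + 4 = 10.

10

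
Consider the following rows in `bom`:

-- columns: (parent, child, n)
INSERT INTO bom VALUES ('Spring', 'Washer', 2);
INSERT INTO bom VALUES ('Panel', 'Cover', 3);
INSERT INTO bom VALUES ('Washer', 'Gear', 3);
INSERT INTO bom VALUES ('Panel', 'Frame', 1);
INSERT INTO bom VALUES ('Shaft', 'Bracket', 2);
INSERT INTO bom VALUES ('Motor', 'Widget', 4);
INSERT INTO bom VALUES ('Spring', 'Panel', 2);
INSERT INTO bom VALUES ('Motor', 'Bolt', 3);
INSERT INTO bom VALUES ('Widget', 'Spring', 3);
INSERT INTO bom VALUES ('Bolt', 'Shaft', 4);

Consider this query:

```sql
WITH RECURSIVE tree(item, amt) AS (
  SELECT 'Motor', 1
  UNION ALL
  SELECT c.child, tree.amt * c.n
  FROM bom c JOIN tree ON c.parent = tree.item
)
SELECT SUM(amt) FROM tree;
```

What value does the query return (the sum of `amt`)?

272

Base: (Motor, amt=1).
Iteration 1: components of {Motor} -> Bolt = 1*3 = 3, Widget = 1*4 = 4.
Iteration 2: components of {Bolt,Widget} -> Shaft = 3*4 = 12, Spring = 4*3 = 12.
Iteration 3: components of {Shaft,Spring} -> Bracket = 12*2 = 24, Panel = 12*2 = 24, Washer = 12*2 = 24.
Iteration 4: components of {Bracket,Panel,Washer} -> Cover = 24*3 = 72, Frame = 24*1 = 24, Gear = 24*3 = 72.
Iteration 5: no further components; recursion stops.
SUM(amt) = 1 + 4 + 3 + 12 + 12 + 24 + 24 + 24 + 72 + 72 + 24 = 272.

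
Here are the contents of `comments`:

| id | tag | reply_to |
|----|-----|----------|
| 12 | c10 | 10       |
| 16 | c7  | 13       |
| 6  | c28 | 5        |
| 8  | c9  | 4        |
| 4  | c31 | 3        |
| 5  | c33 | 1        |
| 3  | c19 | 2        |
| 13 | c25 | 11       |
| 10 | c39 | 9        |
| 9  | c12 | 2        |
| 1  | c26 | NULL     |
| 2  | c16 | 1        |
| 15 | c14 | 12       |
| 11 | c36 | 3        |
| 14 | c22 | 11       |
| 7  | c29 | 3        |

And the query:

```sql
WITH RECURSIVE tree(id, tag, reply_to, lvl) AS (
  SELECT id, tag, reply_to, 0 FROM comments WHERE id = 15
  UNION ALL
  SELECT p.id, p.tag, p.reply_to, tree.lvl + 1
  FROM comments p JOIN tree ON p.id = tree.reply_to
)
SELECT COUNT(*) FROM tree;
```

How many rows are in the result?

Base: id=15 (c14), reply_to=12, lvl 0.
Iteration 1: join on id=12 -> c10 (id 12, reply_to=10, lvl 1).
Iteration 2: join on id=10 -> c39 (id 10, reply_to=9, lvl 2).
Iteration 3: join on id=9 -> c12 (id 9, reply_to=2, lvl 3).
Iteration 4: join on id=2 -> c16 (id 2, reply_to=1, lvl 4).
Iteration 5: join on id=1 -> c26 (id 1, reply_to=NULL, lvl 5).
Iteration 6: reply_to is NULL; no match; recursion stops.
Total rows emitted: 6.

6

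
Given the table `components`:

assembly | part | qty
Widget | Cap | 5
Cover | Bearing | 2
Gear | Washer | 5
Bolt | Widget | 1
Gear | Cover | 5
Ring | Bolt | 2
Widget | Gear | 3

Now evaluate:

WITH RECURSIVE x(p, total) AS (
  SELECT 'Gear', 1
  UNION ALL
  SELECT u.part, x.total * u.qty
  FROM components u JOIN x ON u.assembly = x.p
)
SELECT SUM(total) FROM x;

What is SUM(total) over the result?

21

Base: (Gear, total=1).
Iteration 1: components of {Gear} -> Cover = 1*5 = 5, Washer = 1*5 = 5.
Iteration 2: components of {Cover,Washer} -> Bearing = 5*2 = 10.
Iteration 3: no further components; recursion stops.
SUM(total) = 1 + 5 + 5 + 10 = 21.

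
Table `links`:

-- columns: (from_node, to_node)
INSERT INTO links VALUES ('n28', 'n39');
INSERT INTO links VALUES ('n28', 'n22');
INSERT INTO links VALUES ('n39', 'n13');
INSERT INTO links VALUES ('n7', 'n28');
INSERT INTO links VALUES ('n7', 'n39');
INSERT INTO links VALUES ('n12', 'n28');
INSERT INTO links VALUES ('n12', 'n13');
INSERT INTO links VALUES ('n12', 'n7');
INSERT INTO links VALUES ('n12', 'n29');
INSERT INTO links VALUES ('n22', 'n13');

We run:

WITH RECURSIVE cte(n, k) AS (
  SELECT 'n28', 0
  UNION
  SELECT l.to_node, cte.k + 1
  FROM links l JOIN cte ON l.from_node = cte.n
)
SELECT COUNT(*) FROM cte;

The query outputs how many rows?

Base: (n28, k=0).
Iteration 1: edges from {n28} -> (n22, k=1), (n39, k=1).
Iteration 2: edges from {n22,n39} -> (n13, k=2). [UNION drops 1 duplicate row(s)]
Iteration 3: no outgoing edges from {n13}; recursion stops.
Total rows emitted: 4.

4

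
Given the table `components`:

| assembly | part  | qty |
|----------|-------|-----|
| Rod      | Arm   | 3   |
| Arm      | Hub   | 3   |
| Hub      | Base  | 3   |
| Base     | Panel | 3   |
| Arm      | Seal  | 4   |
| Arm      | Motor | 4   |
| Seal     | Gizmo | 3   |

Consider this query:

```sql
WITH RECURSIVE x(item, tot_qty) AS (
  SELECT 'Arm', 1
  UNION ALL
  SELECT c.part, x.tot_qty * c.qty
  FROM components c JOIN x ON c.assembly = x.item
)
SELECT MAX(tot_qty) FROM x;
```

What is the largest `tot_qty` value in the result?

27

Base: (Arm, tot_qty=1).
Iteration 1: components of {Arm} -> Hub = 1*3 = 3, Motor = 1*4 = 4, Seal = 1*4 = 4.
Iteration 2: components of {Hub,Motor,Seal} -> Base = 3*3 = 9, Gizmo = 4*3 = 12.
Iteration 3: components of {Base,Gizmo} -> Panel = 9*3 = 27.
Iteration 4: no further components; recursion stops.
tot_qty values: 1, 3, 4, 4, 9, 12, 27; the maximum is 27.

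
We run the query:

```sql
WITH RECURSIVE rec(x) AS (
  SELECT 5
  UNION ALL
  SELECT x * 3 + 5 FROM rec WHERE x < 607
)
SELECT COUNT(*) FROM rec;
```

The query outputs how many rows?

Base: x=5.
Iteration 1: 5 < 607 holds -> x = 5 * 3 + 5 = 20.
Iteration 2: 20 < 607 holds -> x = 20 * 3 + 5 = 65.
Iteration 3: 65 < 607 holds -> x = 65 * 3 + 5 = 200.
Iteration 4: 200 < 607 holds -> x = 200 * 3 + 5 = 605.
Iteration 5: 605 < 607 holds -> x = 605 * 3 + 5 = 1820.
Iteration 6: 1820 < 607 fails; recursion stops.
Total rows emitted: 6.

6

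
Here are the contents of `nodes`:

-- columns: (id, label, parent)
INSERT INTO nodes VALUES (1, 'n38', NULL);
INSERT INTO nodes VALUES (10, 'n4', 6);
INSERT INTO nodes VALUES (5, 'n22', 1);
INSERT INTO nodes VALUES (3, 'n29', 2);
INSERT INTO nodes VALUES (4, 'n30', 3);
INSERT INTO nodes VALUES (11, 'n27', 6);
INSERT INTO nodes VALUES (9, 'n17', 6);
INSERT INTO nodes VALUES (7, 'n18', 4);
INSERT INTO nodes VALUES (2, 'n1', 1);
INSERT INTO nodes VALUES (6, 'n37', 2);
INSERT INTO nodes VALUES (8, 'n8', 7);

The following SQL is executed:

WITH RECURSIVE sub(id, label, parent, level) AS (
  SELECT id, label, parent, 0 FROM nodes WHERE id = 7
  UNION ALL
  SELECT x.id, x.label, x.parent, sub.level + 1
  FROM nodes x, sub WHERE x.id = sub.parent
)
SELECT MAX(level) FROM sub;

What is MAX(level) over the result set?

4

Base: id=7 (n18), parent=4, level 0.
Iteration 1: join on id=4 -> n30 (id 4, parent=3, level 1).
Iteration 2: join on id=3 -> n29 (id 3, parent=2, level 2).
Iteration 3: join on id=2 -> n1 (id 2, parent=1, level 3).
Iteration 4: join on id=1 -> n38 (id 1, parent=NULL, level 4).
Iteration 5: parent is NULL; no match; recursion stops.
level values: 0, 1, 2, 3, 4; the maximum is 4.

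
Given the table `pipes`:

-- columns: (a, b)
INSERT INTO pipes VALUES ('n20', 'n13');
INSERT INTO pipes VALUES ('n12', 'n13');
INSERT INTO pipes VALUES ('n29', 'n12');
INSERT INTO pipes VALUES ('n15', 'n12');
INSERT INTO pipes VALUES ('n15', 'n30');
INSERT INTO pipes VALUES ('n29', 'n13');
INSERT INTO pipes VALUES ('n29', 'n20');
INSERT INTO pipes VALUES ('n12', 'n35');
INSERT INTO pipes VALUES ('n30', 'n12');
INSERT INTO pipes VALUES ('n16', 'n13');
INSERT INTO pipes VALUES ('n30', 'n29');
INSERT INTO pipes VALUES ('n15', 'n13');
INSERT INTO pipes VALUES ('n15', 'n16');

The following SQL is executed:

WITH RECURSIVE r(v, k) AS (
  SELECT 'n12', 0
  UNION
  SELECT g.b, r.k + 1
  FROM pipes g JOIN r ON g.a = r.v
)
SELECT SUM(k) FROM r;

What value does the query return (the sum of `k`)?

2

Base: (n12, k=0).
Iteration 1: edges from {n12} -> (n13, k=1), (n35, k=1).
Iteration 2: no outgoing edges from {n13,n35}; recursion stops.
SUM(k) = 0 + 1 + 1 = 2.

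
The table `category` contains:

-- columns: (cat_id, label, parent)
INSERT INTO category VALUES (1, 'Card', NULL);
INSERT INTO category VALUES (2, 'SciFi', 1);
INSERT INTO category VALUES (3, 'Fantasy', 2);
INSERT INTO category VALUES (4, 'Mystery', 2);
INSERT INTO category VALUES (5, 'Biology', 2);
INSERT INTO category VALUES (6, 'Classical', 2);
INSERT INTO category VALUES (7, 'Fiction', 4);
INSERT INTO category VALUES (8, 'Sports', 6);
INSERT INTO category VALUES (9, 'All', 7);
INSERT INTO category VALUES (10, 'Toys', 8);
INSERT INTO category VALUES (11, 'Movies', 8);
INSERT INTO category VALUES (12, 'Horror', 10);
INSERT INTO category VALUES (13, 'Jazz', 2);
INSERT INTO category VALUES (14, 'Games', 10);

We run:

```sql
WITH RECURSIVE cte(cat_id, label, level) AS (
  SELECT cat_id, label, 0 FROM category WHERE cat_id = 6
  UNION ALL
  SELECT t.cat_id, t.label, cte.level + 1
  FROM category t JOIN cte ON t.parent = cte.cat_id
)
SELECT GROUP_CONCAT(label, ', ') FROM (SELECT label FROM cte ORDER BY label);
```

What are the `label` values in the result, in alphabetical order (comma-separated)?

Base: cat_id=6 (Classical) at level 0.
Iteration 1: rows with parent in {6} -> Sports (id 8, level 1).
Iteration 2: rows with parent in {8} -> Toys (id 10, level 2), Movies (id 11, level 2).
Iteration 3: rows with parent in {10,11} -> Horror (id 12, level 3), Games (id 14, level 3).
Iteration 4: no rows with parent in {12,14}; recursion stops.

Classical, Games, Horror, Movies, Sports, Toys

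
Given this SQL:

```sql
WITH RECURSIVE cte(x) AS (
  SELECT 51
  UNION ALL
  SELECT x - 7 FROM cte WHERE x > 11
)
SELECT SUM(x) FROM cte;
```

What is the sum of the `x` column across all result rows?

Base: x=51.
Iteration 1: 51 > 11 holds -> x = 51 - 7 = 44.
Iteration 2: 44 > 11 holds -> x = 44 - 7 = 37.
Iteration 3: 37 > 11 holds -> x = 37 - 7 = 30.
Iteration 4: 30 > 11 holds -> x = 30 - 7 = 23.
Iteration 5: 23 > 11 holds -> x = 23 - 7 = 16.
Iteration 6: 16 > 11 holds -> x = 16 - 7 = 9.
Iteration 7: 9 > 11 fails; recursion stops.
SUM(x) = 51 + 44 + 37 + 30 + 23 + 16 + 9 = 210.

210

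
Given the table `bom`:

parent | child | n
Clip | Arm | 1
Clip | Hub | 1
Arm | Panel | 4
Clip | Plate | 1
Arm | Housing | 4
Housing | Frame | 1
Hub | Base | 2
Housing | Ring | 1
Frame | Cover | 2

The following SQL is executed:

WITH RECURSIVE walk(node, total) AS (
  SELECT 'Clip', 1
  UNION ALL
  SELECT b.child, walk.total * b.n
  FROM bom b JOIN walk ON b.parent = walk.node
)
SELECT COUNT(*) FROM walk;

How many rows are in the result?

10

Base: (Clip, total=1).
Iteration 1: components of {Clip} -> Arm = 1*1 = 1, Hub = 1*1 = 1, Plate = 1*1 = 1.
Iteration 2: components of {Arm,Hub,Plate} -> Base = 1*2 = 2, Housing = 1*4 = 4, Panel = 1*4 = 4.
Iteration 3: components of {Base,Housing,Panel} -> Frame = 4*1 = 4, Ring = 4*1 = 4.
Iteration 4: components of {Frame,Ring} -> Cover = 4*2 = 8.
Iteration 5: no further components; recursion stops.
Total rows emitted: 10.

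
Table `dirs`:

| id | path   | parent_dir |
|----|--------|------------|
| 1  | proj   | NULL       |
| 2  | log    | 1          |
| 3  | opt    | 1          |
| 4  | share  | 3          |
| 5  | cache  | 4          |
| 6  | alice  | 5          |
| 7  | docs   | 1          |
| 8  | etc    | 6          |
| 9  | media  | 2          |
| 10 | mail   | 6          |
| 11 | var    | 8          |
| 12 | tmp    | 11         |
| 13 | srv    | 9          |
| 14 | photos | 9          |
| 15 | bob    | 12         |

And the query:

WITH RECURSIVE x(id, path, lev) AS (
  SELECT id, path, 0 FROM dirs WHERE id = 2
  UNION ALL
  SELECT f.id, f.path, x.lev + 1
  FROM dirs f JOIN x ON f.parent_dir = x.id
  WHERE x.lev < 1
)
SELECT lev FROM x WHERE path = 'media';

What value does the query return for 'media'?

Base: id=2 (log) at lev 0.
Iteration 1: rows with parent_dir in {2} -> media (id 9, lev 1).
Iteration 2: lev < 1 fails for all current rows; recursion stops.

1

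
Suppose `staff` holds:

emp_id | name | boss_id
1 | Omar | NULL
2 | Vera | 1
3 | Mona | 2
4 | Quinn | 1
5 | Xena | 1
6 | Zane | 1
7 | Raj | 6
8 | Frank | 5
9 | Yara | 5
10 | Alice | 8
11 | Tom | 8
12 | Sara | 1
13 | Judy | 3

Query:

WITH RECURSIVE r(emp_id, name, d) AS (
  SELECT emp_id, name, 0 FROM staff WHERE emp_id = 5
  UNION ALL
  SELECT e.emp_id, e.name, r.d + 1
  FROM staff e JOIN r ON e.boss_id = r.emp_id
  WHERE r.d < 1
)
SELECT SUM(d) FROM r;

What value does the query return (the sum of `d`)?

2

Base: emp_id=5 (Xena) at d 0.
Iteration 1: rows with boss_id in {5} -> Frank (id 8, d 1), Yara (id 9, d 1).
Iteration 2: d < 1 fails for all current rows; recursion stops.
SUM(d) = 0 + 1 + 1 = 2.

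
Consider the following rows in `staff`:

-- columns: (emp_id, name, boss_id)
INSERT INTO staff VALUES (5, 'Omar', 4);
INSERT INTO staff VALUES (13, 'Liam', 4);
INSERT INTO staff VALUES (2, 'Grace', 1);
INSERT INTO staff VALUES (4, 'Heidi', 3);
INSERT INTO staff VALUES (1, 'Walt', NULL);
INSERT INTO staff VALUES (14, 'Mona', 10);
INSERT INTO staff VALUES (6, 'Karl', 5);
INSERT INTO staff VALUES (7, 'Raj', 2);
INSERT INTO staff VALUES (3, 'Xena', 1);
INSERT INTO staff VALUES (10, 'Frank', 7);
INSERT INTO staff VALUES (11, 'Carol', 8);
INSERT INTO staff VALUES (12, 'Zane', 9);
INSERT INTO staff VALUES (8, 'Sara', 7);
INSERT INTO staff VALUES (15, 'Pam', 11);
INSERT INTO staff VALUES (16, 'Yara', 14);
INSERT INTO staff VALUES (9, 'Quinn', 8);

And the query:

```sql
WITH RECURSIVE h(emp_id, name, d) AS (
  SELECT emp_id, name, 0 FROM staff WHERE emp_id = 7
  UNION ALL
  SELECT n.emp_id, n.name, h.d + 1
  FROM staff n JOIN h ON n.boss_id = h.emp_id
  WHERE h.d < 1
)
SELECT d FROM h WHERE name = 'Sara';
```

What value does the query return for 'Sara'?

1

Base: emp_id=7 (Raj) at d 0.
Iteration 1: rows with boss_id in {7} -> Sara (id 8, d 1), Frank (id 10, d 1).
Iteration 2: d < 1 fails for all current rows; recursion stops.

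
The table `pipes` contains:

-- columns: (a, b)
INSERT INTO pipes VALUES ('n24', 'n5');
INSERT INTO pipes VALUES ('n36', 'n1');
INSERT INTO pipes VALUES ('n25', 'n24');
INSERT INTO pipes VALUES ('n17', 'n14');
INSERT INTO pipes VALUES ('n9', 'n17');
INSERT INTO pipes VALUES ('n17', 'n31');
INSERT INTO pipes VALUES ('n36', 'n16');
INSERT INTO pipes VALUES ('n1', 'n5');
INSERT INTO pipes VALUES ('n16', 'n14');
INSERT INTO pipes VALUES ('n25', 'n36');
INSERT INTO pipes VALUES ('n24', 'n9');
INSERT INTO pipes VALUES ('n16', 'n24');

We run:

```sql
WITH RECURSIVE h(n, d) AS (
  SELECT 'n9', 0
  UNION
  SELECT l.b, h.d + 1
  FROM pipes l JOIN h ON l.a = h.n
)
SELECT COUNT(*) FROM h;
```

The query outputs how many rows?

4

Base: (n9, d=0).
Iteration 1: edges from {n9} -> (n17, d=1).
Iteration 2: edges from {n17} -> (n14, d=2), (n31, d=2).
Iteration 3: no outgoing edges from {n14,n31}; recursion stops.
Total rows emitted: 4.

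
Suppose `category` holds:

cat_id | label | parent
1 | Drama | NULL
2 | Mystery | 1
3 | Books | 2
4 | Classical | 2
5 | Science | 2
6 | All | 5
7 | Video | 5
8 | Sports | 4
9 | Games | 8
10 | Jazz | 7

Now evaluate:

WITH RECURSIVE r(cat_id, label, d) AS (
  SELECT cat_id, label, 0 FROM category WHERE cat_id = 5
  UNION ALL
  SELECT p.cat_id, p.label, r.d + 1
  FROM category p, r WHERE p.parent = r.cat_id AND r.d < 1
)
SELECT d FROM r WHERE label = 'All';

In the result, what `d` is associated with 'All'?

Base: cat_id=5 (Science) at d 0.
Iteration 1: rows with parent in {5} -> All (id 6, d 1), Video (id 7, d 1).
Iteration 2: d < 1 fails for all current rows; recursion stops.

1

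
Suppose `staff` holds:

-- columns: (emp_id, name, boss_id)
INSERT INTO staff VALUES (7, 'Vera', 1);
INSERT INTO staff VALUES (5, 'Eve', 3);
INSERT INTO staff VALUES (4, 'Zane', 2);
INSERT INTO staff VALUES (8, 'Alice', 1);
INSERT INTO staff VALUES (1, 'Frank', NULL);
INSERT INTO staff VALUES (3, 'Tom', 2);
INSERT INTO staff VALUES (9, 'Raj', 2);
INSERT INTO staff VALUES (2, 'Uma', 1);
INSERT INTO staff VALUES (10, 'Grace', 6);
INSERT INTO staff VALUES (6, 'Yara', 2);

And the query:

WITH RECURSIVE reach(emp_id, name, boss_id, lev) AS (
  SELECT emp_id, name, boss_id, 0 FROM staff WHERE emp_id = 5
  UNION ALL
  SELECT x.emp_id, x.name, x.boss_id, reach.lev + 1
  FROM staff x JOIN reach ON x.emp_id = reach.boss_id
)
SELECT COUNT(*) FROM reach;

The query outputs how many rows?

Base: emp_id=5 (Eve), boss_id=3, lev 0.
Iteration 1: join on emp_id=3 -> Tom (id 3, boss_id=2, lev 1).
Iteration 2: join on emp_id=2 -> Uma (id 2, boss_id=1, lev 2).
Iteration 3: join on emp_id=1 -> Frank (id 1, boss_id=NULL, lev 3).
Iteration 4: boss_id is NULL; no match; recursion stops.
Total rows emitted: 4.

4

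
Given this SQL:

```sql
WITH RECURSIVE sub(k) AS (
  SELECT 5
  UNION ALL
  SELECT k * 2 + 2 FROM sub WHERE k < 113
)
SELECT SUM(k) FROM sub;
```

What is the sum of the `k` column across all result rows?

Base: k=5.
Iteration 1: 5 < 113 holds -> k = 5 * 2 + 2 = 12.
Iteration 2: 12 < 113 holds -> k = 12 * 2 + 2 = 26.
Iteration 3: 26 < 113 holds -> k = 26 * 2 + 2 = 54.
Iteration 4: 54 < 113 holds -> k = 54 * 2 + 2 = 110.
Iteration 5: 110 < 113 holds -> k = 110 * 2 + 2 = 222.
Iteration 6: 222 < 113 fails; recursion stops.
SUM(k) = 5 + 12 + 26 + 54 + 110 + 222 = 429.

429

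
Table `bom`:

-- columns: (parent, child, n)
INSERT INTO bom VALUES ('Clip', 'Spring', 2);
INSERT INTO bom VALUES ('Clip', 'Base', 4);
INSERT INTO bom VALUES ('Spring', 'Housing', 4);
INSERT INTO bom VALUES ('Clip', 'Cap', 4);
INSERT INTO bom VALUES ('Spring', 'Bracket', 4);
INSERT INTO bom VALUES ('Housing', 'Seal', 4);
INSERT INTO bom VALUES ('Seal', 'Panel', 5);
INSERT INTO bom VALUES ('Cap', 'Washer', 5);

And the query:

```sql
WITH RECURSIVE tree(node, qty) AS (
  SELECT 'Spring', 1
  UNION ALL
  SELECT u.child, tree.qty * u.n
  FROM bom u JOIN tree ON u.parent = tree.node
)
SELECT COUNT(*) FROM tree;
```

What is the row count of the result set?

Base: (Spring, qty=1).
Iteration 1: components of {Spring} -> Bracket = 1*4 = 4, Housing = 1*4 = 4.
Iteration 2: components of {Bracket,Housing} -> Seal = 4*4 = 16.
Iteration 3: components of {Seal} -> Panel = 16*5 = 80.
Iteration 4: no further components; recursion stops.
Total rows emitted: 5.

5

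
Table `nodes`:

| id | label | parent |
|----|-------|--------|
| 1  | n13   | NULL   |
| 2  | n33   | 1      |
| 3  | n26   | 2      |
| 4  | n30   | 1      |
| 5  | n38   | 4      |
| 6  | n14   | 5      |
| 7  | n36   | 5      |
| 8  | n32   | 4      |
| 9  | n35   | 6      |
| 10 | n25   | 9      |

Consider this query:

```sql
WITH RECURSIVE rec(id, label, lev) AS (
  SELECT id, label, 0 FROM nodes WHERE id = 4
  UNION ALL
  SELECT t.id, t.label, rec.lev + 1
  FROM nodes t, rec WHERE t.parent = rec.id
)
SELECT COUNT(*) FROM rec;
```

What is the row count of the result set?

7

Base: id=4 (n30) at lev 0.
Iteration 1: rows with parent in {4} -> n38 (id 5, lev 1), n32 (id 8, lev 1).
Iteration 2: rows with parent in {5,8} -> n14 (id 6, lev 2), n36 (id 7, lev 2).
Iteration 3: rows with parent in {6,7} -> n35 (id 9, lev 3).
Iteration 4: rows with parent in {9} -> n25 (id 10, lev 4).
Iteration 5: no rows with parent in {10}; recursion stops.
Total rows emitted: 7.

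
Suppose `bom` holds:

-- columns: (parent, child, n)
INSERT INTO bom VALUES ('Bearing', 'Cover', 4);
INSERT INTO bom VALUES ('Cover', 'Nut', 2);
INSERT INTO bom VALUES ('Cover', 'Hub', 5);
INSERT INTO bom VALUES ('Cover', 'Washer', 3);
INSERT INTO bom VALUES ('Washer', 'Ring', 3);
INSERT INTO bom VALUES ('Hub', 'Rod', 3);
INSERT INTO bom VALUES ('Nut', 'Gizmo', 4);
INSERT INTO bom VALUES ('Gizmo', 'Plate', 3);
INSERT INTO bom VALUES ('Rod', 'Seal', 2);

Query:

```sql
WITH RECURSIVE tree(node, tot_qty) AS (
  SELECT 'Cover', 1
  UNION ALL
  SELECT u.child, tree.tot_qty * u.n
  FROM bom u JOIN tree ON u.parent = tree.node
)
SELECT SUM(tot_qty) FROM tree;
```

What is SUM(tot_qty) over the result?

97

Base: (Cover, tot_qty=1).
Iteration 1: components of {Cover} -> Hub = 1*5 = 5, Nut = 1*2 = 2, Washer = 1*3 = 3.
Iteration 2: components of {Hub,Nut,Washer} -> Gizmo = 2*4 = 8, Ring = 3*3 = 9, Rod = 5*3 = 15.
Iteration 3: components of {Gizmo,Ring,Rod} -> Plate = 8*3 = 24, Seal = 15*2 = 30.
Iteration 4: no further components; recursion stops.
SUM(tot_qty) = 1 + 2 + 5 + 3 + 8 + 15 + 9 + 24 + 30 = 97.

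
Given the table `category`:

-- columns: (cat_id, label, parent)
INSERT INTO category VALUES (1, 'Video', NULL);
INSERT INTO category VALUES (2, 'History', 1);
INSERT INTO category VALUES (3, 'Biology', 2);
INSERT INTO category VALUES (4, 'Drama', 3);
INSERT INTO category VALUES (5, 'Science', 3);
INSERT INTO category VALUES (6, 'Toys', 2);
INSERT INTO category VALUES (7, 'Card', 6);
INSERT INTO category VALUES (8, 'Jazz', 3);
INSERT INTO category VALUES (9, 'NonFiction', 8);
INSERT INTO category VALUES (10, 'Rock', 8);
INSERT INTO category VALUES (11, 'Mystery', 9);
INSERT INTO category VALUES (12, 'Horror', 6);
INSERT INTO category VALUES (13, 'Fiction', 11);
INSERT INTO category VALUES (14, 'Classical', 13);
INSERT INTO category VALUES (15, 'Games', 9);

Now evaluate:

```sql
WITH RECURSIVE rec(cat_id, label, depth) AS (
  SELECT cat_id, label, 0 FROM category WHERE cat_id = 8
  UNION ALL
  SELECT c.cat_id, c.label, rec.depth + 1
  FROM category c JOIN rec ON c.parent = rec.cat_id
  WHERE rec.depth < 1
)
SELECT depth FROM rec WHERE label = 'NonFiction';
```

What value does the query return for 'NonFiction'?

Base: cat_id=8 (Jazz) at depth 0.
Iteration 1: rows with parent in {8} -> NonFiction (id 9, depth 1), Rock (id 10, depth 1).
Iteration 2: depth < 1 fails for all current rows; recursion stops.

1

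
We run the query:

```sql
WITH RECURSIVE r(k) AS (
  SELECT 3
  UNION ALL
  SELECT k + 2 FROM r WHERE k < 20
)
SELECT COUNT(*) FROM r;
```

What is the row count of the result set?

10

Base: k=3.
Iteration 1: 3 < 20 holds -> k = 3 + 2 = 5.
Iteration 2: 5 < 20 holds -> k = 5 + 2 = 7.
Iteration 3: 7 < 20 holds -> k = 7 + 2 = 9.
Iteration 4: 9 < 20 holds -> k = 9 + 2 = 11.
Iteration 5: 11 < 20 holds -> k = 11 + 2 = 13.
Iteration 6: 13 < 20 holds -> k = 13 + 2 = 15.
Iteration 7: 15 < 20 holds -> k = 15 + 2 = 17.
Iteration 8: 17 < 20 holds -> k = 17 + 2 = 19.
Iteration 9: 19 < 20 holds -> k = 19 + 2 = 21.
Iteration 10: 21 < 20 fails; recursion stops.
Total rows emitted: 10.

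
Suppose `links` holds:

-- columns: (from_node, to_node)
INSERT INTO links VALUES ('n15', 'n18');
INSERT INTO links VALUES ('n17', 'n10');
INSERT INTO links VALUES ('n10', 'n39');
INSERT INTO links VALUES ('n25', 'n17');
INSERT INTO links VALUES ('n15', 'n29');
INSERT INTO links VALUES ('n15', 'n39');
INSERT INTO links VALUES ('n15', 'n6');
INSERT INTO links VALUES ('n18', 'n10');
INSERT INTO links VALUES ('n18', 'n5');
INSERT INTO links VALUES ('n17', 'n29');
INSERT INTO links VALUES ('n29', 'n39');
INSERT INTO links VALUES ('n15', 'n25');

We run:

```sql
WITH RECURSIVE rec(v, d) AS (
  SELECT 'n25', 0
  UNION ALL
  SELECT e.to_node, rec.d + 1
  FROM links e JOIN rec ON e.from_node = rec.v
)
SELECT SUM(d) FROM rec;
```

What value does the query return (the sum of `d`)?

11

Base: (n25, d=0).
Iteration 1: edges from {n25} -> (n17, d=1).
Iteration 2: edges from {n17} -> (n10, d=2), (n29, d=2).
Iteration 3: edges from {n10,n29} -> (n39, d=3) x2. [UNION ALL keeps all 2 new rows, including repeats]
Iteration 4: no outgoing edges from {n39}; recursion stops.
SUM(d) = 0 + 1 + 2 + 2 + 3 + 3 = 11.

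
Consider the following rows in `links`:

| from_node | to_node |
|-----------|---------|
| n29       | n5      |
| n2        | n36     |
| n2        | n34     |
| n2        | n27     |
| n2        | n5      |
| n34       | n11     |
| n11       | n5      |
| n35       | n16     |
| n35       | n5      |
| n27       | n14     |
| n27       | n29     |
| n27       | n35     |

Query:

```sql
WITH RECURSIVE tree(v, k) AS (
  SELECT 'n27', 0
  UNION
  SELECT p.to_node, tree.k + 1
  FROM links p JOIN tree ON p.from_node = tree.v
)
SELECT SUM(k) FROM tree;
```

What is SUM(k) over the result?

Base: (n27, k=0).
Iteration 1: edges from {n27} -> (n14, k=1), (n29, k=1), (n35, k=1).
Iteration 2: edges from {n14,n29,n35} -> (n16, k=2), (n5, k=2). [UNION drops 1 duplicate row(s)]
Iteration 3: no outgoing edges from {n16,n5}; recursion stops.
SUM(k) = 0 + 1 + 1 + 1 + 2 + 2 = 7.

7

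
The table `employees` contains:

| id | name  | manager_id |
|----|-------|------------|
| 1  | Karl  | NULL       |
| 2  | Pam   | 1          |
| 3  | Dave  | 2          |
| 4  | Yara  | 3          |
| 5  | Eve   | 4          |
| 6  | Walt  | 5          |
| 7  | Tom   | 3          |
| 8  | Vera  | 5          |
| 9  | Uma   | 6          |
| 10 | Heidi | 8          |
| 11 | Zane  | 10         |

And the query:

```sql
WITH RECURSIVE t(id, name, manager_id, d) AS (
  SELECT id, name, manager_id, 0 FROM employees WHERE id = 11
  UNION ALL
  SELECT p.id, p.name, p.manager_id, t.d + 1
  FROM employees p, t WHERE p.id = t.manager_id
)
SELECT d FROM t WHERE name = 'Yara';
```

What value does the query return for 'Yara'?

Base: id=11 (Zane), manager_id=10, d 0.
Iteration 1: join on id=10 -> Heidi (id 10, manager_id=8, d 1).
Iteration 2: join on id=8 -> Vera (id 8, manager_id=5, d 2).
Iteration 3: join on id=5 -> Eve (id 5, manager_id=4, d 3).
Iteration 4: join on id=4 -> Yara (id 4, manager_id=3, d 4).
Iteration 5: join on id=3 -> Dave (id 3, manager_id=2, d 5).
Iteration 6: join on id=2 -> Pam (id 2, manager_id=1, d 6).
Iteration 7: join on id=1 -> Karl (id 1, manager_id=NULL, d 7).
Iteration 8: manager_id is NULL; no match; recursion stops.

4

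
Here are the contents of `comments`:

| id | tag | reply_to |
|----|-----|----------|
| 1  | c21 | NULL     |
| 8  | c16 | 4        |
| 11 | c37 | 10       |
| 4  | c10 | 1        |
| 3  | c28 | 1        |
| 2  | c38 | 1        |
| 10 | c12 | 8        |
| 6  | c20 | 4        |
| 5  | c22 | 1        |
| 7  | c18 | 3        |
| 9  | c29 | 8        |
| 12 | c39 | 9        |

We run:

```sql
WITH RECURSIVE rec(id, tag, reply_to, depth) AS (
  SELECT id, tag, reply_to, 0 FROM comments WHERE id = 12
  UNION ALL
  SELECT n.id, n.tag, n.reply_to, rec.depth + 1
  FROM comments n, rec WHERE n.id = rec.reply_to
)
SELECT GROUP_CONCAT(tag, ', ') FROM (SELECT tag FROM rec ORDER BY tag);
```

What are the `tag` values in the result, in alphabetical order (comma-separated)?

Base: id=12 (c39), reply_to=9, depth 0.
Iteration 1: join on id=9 -> c29 (id 9, reply_to=8, depth 1).
Iteration 2: join on id=8 -> c16 (id 8, reply_to=4, depth 2).
Iteration 3: join on id=4 -> c10 (id 4, reply_to=1, depth 3).
Iteration 4: join on id=1 -> c21 (id 1, reply_to=NULL, depth 4).
Iteration 5: reply_to is NULL; no match; recursion stops.

c10, c16, c21, c29, c39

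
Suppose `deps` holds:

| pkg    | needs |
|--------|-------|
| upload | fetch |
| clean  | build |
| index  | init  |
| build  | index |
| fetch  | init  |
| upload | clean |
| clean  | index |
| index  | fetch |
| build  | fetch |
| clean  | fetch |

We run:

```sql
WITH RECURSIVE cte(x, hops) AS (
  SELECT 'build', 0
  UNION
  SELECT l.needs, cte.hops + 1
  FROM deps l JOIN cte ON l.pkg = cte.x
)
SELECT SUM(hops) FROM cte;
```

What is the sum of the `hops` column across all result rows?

Base: (build, hops=0).
Iteration 1: edges from {build} -> (fetch, hops=1), (index, hops=1).
Iteration 2: edges from {fetch,index} -> (fetch, hops=2), (init, hops=2). [UNION drops 1 duplicate row(s)]
Iteration 3: edges from {fetch,init} -> (init, hops=3).
Iteration 4: no outgoing edges from {init}; recursion stops.
SUM(hops) = 0 + 1 + 1 + 2 + 2 + 3 = 9.

9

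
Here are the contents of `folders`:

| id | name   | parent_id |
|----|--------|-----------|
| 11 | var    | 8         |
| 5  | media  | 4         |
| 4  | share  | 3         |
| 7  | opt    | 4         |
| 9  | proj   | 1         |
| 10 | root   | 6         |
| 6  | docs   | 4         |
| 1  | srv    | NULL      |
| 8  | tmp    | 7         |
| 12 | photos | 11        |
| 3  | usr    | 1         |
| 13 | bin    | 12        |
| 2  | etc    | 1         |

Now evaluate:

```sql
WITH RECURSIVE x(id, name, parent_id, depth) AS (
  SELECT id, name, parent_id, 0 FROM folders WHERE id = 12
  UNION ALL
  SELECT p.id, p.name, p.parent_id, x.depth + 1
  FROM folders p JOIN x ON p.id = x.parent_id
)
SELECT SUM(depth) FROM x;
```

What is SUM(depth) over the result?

21

Base: id=12 (photos), parent_id=11, depth 0.
Iteration 1: join on id=11 -> var (id 11, parent_id=8, depth 1).
Iteration 2: join on id=8 -> tmp (id 8, parent_id=7, depth 2).
Iteration 3: join on id=7 -> opt (id 7, parent_id=4, depth 3).
Iteration 4: join on id=4 -> share (id 4, parent_id=3, depth 4).
Iteration 5: join on id=3 -> usr (id 3, parent_id=1, depth 5).
Iteration 6: join on id=1 -> srv (id 1, parent_id=NULL, depth 6).
Iteration 7: parent_id is NULL; no match; recursion stops.
SUM(depth) = 0 + 1 + 2 + 3 + 4 + 5 + 6 = 21.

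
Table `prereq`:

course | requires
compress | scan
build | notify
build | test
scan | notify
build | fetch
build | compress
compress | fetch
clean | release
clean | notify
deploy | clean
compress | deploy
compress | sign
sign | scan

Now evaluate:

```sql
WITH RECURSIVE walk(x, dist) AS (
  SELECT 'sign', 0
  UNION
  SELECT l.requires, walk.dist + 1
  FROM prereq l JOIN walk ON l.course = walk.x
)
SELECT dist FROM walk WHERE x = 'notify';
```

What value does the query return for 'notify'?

2

Base: (sign, dist=0).
Iteration 1: edges from {sign} -> (scan, dist=1).
Iteration 2: edges from {scan} -> (notify, dist=2).
Iteration 3: no outgoing edges from {notify}; recursion stops.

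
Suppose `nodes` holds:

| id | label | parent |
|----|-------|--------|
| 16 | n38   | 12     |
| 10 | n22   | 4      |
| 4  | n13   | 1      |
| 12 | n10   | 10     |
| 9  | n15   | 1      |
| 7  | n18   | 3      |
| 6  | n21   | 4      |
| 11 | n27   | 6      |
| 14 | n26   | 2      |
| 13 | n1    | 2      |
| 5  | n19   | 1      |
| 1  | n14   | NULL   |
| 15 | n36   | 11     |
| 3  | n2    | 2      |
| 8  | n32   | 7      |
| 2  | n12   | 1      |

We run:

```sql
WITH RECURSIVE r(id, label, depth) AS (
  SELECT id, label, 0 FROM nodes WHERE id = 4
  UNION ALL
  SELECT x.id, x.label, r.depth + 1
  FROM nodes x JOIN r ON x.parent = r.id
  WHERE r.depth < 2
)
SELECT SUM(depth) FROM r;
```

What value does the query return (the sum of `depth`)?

6

Base: id=4 (n13) at depth 0.
Iteration 1: rows with parent in {4} -> n21 (id 6, depth 1), n22 (id 10, depth 1).
Iteration 2: rows with parent in {6,10} -> n27 (id 11, depth 2), n10 (id 12, depth 2).
Iteration 3: depth < 2 fails for all current rows; recursion stops.
SUM(depth) = 0 + 1 + 1 + 2 + 2 = 6.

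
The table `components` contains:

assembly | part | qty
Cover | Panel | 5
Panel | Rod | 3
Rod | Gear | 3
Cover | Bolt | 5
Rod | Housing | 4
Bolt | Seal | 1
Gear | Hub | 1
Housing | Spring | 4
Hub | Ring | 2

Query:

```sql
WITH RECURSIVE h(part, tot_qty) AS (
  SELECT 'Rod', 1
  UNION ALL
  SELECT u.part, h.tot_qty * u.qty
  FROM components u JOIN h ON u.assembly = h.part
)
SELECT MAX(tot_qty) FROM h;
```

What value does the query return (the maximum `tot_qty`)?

16

Base: (Rod, tot_qty=1).
Iteration 1: components of {Rod} -> Gear = 1*3 = 3, Housing = 1*4 = 4.
Iteration 2: components of {Gear,Housing} -> Hub = 3*1 = 3, Spring = 4*4 = 16.
Iteration 3: components of {Hub,Spring} -> Ring = 3*2 = 6.
Iteration 4: no further components; recursion stops.
tot_qty values: 1, 3, 4, 3, 16, 6; the maximum is 16.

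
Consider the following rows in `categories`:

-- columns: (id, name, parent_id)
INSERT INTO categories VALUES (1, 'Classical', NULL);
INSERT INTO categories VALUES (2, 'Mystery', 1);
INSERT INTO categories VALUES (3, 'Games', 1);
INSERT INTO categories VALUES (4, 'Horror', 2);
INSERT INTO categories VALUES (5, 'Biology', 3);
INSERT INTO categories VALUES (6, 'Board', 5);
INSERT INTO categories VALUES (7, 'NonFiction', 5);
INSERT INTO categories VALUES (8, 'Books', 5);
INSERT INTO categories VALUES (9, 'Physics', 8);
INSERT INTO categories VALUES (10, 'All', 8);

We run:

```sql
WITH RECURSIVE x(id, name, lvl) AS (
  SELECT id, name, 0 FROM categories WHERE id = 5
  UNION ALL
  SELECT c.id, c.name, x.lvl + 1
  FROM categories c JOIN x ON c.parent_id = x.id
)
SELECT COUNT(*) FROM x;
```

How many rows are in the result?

Base: id=5 (Biology) at lvl 0.
Iteration 1: rows with parent_id in {5} -> Board (id 6, lvl 1), NonFiction (id 7, lvl 1), Books (id 8, lvl 1).
Iteration 2: rows with parent_id in {6,7,8} -> Physics (id 9, lvl 2), All (id 10, lvl 2).
Iteration 3: no rows with parent_id in {9,10}; recursion stops.
Total rows emitted: 6.

6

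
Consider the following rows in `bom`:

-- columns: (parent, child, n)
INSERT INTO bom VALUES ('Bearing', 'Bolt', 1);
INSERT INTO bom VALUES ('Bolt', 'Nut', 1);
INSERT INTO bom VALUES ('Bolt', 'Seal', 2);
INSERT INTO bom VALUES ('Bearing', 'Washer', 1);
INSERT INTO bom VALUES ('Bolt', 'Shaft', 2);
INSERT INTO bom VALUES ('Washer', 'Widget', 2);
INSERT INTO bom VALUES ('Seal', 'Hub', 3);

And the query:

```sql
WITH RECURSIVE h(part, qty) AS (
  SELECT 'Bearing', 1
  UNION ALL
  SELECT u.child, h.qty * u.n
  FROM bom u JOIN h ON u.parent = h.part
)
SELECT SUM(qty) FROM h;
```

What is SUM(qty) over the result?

Base: (Bearing, qty=1).
Iteration 1: components of {Bearing} -> Bolt = 1*1 = 1, Washer = 1*1 = 1.
Iteration 2: components of {Bolt,Washer} -> Nut = 1*1 = 1, Seal = 1*2 = 2, Shaft = 1*2 = 2, Widget = 1*2 = 2.
Iteration 3: components of {Nut,Seal,Shaft,Widget} -> Hub = 2*3 = 6.
Iteration 4: no further components; recursion stops.
SUM(qty) = 1 + 1 + 1 + 1 + 2 + 2 + 2 + 6 = 16.

16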